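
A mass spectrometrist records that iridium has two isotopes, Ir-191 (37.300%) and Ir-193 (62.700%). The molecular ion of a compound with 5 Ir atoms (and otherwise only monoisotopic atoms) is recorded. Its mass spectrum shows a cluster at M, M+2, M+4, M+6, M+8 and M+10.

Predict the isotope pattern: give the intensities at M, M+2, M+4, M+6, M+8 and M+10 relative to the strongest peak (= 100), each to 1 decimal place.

2.1 : 17.7 : 59.5 : 100.0 : 84.0 : 28.3

The 5 Ir atoms are independent, so intensities follow the terms of (0.37300 + 0.62700)^5.
P(M) = 0.37300^5 = 0.007220
P(M+2) = 5 × 0.37300^4 × 0.62700^1 = 0.060684
P(M+4) = 10 × 0.37300^3 × 0.62700^2 = 0.204015
P(M+6) = 10 × 0.37300^2 × 0.62700^3 = 0.342942
P(M+8) = 5 × 0.37300^1 × 0.62700^4 = 0.288237
P(M+10) = 0.62700^5 = 0.096903
The M+6 peak is largest (0.342942); scaling to 100 gives 2.1 : 17.7 : 59.5 : 100.0 : 84.0 : 28.3.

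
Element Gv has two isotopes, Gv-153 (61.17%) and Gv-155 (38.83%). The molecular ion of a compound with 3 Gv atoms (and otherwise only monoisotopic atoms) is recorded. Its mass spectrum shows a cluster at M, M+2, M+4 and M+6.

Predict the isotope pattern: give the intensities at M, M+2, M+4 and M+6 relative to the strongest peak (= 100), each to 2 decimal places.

Expanding (0.6117 + 0.3883)^3:
P(M) = 0.6117^3 = 0.228884
P(M+2) = 3 × 0.6117^2 × 0.3883^1 = 0.435879
P(M+4) = 3 × 0.6117^1 × 0.3883^2 = 0.276691
P(M+6) = 0.3883^3 = 0.058547
The M+2 peak is largest (0.435879); scaling to 100 gives 52.51 : 100.00 : 63.48 : 13.43.

52.51 : 100.00 : 63.48 : 13.43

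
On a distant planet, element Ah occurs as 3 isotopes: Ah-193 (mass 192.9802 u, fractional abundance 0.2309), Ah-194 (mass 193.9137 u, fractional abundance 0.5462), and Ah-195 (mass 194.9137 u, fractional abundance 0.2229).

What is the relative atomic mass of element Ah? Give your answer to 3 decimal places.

193.921 u

Average mass = Σ (abundance × isotope mass) = 0.2309 × 192.9802 + 0.5462 × 193.9137 + 0.2229 × 194.9137
= 44.55913 + 105.91566 + 43.44626 = 193.92105 u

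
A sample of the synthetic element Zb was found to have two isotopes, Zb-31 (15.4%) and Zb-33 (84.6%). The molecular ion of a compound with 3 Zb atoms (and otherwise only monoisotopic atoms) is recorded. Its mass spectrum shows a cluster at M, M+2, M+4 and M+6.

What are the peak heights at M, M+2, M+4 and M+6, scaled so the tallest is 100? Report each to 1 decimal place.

0.6 : 9.9 : 54.6 : 100.0

Each Zb atom is independently Zb-31 (p = 0.154) or Zb-33 (q = 0.846); the cluster is the binomial expansion (p + q)^3.
P(M) = 0.154^3 = 0.003652
P(M+2) = 3 × 0.154^2 × 0.846^1 = 0.060191
P(M+4) = 3 × 0.154^1 × 0.846^2 = 0.330661
P(M+6) = 0.846^3 = 0.605496
The M+6 peak is largest (0.605496); scaling to 100 gives 0.6 : 9.9 : 54.6 : 100.0.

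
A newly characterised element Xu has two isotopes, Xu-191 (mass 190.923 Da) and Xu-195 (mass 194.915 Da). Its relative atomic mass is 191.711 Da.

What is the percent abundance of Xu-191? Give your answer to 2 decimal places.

With x = fraction of Xu-191 (so Xu-195 is 1 − x):
190.923·x + 194.915·(1 − x) = 191.711
(190.923 − 194.915)·x = 191.711 − 194.915
x = -3.204 / -3.992 = 0.80261 → 80.26% Xu-191, 19.74% Xu-195.

80.26%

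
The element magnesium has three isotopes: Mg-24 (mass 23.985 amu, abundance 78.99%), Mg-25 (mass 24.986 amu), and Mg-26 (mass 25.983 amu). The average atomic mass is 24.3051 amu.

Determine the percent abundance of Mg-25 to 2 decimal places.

Let x and y be the fractions of Mg-25 and Mg-26. Then x + y = 1 − 0.7899 = 0.2101 and 24.986x + 25.983y = 24.3051 − 0.7899×23.985 = 5.3593485.
Substituting: 24.986x + 25.983(0.2101 − x) = 5.3593485
(24.986 − 25.983)x = -0.0996798  ⇒  x = 0.09998, y = 0.11012
Mg-25: 10.00%, Mg-26: 11.01%.

10.00%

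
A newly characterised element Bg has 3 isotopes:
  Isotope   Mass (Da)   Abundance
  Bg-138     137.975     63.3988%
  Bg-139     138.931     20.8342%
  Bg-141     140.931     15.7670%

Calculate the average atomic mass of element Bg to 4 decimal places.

Average mass = Σ (abundance × isotope mass) = 0.633988 × 137.975 + 0.208342 × 138.931 + 0.157670 × 140.931
= 87.47449 + 28.94516 + 22.22059 = 138.64024 Da

138.6402 Da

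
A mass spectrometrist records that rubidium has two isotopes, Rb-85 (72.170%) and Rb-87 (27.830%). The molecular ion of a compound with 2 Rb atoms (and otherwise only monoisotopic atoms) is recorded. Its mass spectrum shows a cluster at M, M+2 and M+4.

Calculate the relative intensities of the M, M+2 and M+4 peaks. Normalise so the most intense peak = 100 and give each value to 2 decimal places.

100.00 : 77.12 : 14.87

Expanding (0.72170 + 0.27830)^2:
P(M) = 0.72170^2 = 0.520851
P(M+2) = 2 × 0.72170^1 × 0.27830^1 = 0.401698
P(M+4) = 0.27830^2 = 0.077451
The M peak is largest (0.520851); scaling to 100 gives 100.00 : 77.12 : 14.87.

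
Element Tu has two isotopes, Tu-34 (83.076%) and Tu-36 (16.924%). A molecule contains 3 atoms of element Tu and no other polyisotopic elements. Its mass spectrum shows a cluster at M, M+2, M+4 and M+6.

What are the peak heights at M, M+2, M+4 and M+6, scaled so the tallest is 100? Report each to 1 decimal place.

100.0 : 61.1 : 12.5 : 0.8

Expanding (0.83076 + 0.16924)^3:
P(M) = 0.83076^3 = 0.573359
P(M+2) = 3 × 0.83076^2 × 0.16924^1 = 0.350409
P(M+4) = 3 × 0.83076^1 × 0.16924^2 = 0.071384
P(M+6) = 0.16924^3 = 0.004847
The M peak is largest (0.573359); scaling to 100 gives 100.0 : 61.1 : 12.5 : 0.8.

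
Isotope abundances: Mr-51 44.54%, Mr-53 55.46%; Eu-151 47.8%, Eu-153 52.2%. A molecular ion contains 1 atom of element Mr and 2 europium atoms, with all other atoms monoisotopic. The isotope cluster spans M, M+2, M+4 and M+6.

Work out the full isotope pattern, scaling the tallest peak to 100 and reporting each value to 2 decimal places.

Element Mr pattern (n=1): 0.4454 : 0.5546
Europium pattern (n=2): 0.228484 : 0.499032 : 0.272484
Convolve the two distributions (both contribute in 2-u steps):
  M: 0.4454×0.228484 = 0.101767
  M+2: 0.4454×0.499032 + 0.5546×0.228484 = 0.348986
  M+4: 0.4454×0.272484 + 0.5546×0.499032 = 0.398128
  M+6: 0.5546×0.272484 = 0.151120
Scale to base peak (0.398128) = 100: 25.56 : 87.66 : 100.00 : 37.96

25.56 : 87.66 : 100.00 : 37.96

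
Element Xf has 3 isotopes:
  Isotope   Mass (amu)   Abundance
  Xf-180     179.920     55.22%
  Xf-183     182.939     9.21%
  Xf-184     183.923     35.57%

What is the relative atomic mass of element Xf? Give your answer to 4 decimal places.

Weight each isotope mass by its fractional abundance: 0.5522 × 179.920 + 0.0921 × 182.939 + 0.3557 × 183.923
= 99.35182 + 16.84868 + 65.42141 = 181.62191 amu

181.6219 amu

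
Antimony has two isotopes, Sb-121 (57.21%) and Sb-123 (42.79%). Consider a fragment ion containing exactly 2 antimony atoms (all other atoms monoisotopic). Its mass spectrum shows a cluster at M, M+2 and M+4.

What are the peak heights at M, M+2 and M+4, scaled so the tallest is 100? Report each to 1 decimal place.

66.8 : 100.0 : 37.4

Expanding (0.5721 + 0.4279)^2:
P(M) = 0.5721^2 = 0.327298
P(M+2) = 2 × 0.5721^1 × 0.4279^1 = 0.489603
P(M+4) = 0.4279^2 = 0.183098
The M+2 peak is largest (0.489603); scaling to 100 gives 66.8 : 100.0 : 37.4.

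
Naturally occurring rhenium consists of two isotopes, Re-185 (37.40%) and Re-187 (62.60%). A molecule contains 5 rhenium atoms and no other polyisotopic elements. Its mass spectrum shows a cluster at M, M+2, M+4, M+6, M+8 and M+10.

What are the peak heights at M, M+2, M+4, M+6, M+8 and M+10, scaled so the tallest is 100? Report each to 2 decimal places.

Expanding (0.3740 + 0.6260)^5:
P(M) = 0.3740^5 = 0.007317
P(M+2) = 5 × 0.3740^4 × 0.6260^1 = 0.061239
P(M+4) = 10 × 0.3740^3 × 0.6260^2 = 0.205005
P(M+6) = 10 × 0.3740^2 × 0.6260^3 = 0.343136
P(M+8) = 5 × 0.3740^1 × 0.6260^4 = 0.287170
P(M+10) = 0.6260^5 = 0.096133
The M+6 peak is largest (0.343136); scaling to 100 gives 2.13 : 17.85 : 59.74 : 100.00 : 83.69 : 28.02.

2.13 : 17.85 : 59.74 : 100.00 : 83.69 : 28.02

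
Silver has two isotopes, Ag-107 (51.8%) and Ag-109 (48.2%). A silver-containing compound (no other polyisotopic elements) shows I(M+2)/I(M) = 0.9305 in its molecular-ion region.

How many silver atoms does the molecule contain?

1

For n independent Ag atoms, I(M+2)/I(M) = n · (abundance Ag-109) / (abundance Ag-107) = n · 0.482/0.518.
n = 0.9305 × 0.518/0.482 = 1.00 ≈ 1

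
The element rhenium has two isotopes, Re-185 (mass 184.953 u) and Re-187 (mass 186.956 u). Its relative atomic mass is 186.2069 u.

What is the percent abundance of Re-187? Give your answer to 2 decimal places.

Writing the weighted mean with unknown fraction x of Re-185:
184.953·x + 186.956·(1 − x) = 186.2069
(184.953 − 186.956)·x = 186.2069 − 186.956
x = -0.7491 / -2.003 = 0.37399 → 37.40% Re-185, 62.60% Re-187.

62.60%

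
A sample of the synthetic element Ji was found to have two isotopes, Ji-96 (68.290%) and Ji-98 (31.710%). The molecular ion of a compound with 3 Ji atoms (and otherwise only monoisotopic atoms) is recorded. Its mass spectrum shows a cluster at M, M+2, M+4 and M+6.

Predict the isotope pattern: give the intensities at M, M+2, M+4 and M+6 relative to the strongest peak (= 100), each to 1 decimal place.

71.8 : 100.0 : 46.4 : 7.2

The 3 Ji atoms are independent, so intensities follow the terms of (0.68290 + 0.31710)^3.
P(M) = 0.68290^3 = 0.318472
P(M+2) = 3 × 0.68290^2 × 0.31710^1 = 0.443641
P(M+4) = 3 × 0.68290^1 × 0.31710^2 = 0.206002
P(M+6) = 0.31710^3 = 0.031885
The M+2 peak is largest (0.443641); scaling to 100 gives 71.8 : 100.0 : 46.4 : 7.2.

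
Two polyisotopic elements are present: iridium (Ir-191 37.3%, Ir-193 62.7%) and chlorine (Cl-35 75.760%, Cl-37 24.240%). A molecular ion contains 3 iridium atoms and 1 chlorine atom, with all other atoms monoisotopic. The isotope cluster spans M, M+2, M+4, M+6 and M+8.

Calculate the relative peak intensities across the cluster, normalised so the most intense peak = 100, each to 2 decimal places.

Iridium pattern (n=3): 0.05189512 : 0.26170165 : 0.43991135 : 0.24649188
Chlorine pattern (n=1): 0.7576 : 0.2424
Convolve the two distributions (both contribute in 2-u steps):
  M: 0.05189512×0.7576 = 0.039316
  M+2: 0.05189512×0.2424 + 0.26170165×0.7576 = 0.210845
  M+4: 0.26170165×0.2424 + 0.43991135×0.7576 = 0.396713
  M+6: 0.43991135×0.2424 + 0.24649188×0.7576 = 0.293377
  M+8: 0.24649188×0.2424 = 0.059750
Scale to base peak (0.396713) = 100: 9.91 : 53.15 : 100.00 : 73.95 : 15.06

9.91 : 53.15 : 100.00 : 73.95 : 15.06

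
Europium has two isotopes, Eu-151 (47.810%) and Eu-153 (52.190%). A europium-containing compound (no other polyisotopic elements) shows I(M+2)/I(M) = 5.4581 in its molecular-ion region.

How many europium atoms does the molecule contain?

With n Eu atoms, P(M+2)/P(M) = C(n,1)·p^(n−1)q / p^n = n·q/p = n · 0.52190/0.47810.
n = 5.4581 × 0.47810/0.52190 = 5.00 ≈ 5

5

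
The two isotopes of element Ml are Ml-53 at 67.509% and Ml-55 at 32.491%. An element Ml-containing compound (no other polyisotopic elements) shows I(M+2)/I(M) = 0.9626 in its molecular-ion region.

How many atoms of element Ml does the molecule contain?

With n Ml atoms, P(M+2)/P(M) = C(n,1)·p^(n−1)q / p^n = n·q/p = n · 0.32491/0.67509.
n = 0.9626 × 0.67509/0.32491 = 2.00 ≈ 2

2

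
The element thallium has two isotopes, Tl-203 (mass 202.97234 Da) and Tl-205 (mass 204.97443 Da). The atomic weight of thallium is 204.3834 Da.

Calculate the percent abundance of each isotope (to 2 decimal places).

Tl-203: 29.52%, Tl-205: 70.48%

Writing the weighted mean with unknown fraction x of Tl-203:
202.97234·x + 204.97443·(1 − x) = 204.3834
(202.97234 − 204.97443)·x = 204.3834 − 204.97443
x = -0.59103 / -2.00209 = 0.29521 → 29.52% Tl-203, 70.48% Tl-205.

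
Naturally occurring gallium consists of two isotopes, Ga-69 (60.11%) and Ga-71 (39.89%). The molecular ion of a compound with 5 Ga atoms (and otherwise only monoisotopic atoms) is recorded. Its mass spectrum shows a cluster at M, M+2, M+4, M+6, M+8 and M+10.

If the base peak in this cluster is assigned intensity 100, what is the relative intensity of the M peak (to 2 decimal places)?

22.71

(0.6011 + 0.3989)^5 gives M 0.0785, M+2 0.2604, M+4 0.3456, M+6 0.2293, M+8 0.0761, M+10 0.0101; the largest is M+4.
P(M+4) = C(5,2) × 0.6011^3 × 0.3989^2 = 10 × 0.21719018 × 0.15912121 = 0.345596 (base)
P(M) = C(5,0) × 0.6011^5 × 0.3989^0 = 1 × 0.07847542 × 1.0000 = 0.078475
Relative intensity = 0.078475 / 0.345596 × 100 = 22.71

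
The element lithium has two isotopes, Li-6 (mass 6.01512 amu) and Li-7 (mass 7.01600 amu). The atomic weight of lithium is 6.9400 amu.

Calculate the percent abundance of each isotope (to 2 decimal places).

Writing the weighted mean with unknown fraction x of Li-6:
6.01512·x + 7.01600·(1 − x) = 6.9400
(6.01512 − 7.01600)·x = 6.9400 − 7.01600
x = -0.07600 / -1.00088 = 0.07593 → 7.59% Li-6, 92.41% Li-7.

Li-6: 7.59%, Li-7: 92.41%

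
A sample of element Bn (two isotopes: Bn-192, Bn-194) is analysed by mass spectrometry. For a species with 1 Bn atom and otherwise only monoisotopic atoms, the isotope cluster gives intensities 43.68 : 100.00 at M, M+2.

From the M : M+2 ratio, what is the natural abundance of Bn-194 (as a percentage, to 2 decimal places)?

Let p = fractional abundance of Bn-192. I(M+2)/I(M) = [C(1,1)·p^0·(1−p)] / p^1 = 1·(1−p)/p = 100.00/43.68 = 2.2894
(1−p)/p = 2.2894/1 = 2.2894  ⇒  p = 1/(1 + 2.2894) = 0.3040
Bn-192: 30.40%, Bn-194: 69.60%.

69.60%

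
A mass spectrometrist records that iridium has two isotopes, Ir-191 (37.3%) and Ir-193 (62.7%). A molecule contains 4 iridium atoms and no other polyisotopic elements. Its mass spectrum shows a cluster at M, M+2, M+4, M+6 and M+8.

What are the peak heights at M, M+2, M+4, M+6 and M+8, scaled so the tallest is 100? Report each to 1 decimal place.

5.3 : 35.4 : 89.2 : 100.0 : 42.0

Each Ir atom is independently Ir-191 (p = 0.373) or Ir-193 (q = 0.627); the cluster is the binomial expansion (p + q)^4.
P(M) = 0.373^4 = 0.019357
P(M+2) = 4 × 0.373^3 × 0.627^1 = 0.130153
P(M+4) = 6 × 0.373^2 × 0.627^2 = 0.328174
P(M+6) = 4 × 0.373^1 × 0.627^3 = 0.367766
P(M+8) = 0.627^4 = 0.154550
The M+6 peak is largest (0.367766); scaling to 100 gives 5.3 : 35.4 : 89.2 : 100.0 : 42.0.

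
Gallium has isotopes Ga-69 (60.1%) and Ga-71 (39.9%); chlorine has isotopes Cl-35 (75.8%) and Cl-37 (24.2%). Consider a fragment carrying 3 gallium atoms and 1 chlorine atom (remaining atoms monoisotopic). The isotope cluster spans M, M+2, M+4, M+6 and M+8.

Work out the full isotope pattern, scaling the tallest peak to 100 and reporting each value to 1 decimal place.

43.3 : 100.0 : 84.7 : 30.9 : 4.0

Gallium pattern (n=3): 0.2170818 : 0.4323576 : 0.2870394 : 0.0635212
Chlorine pattern (n=1): 0.7580 : 0.2420
Convolve the two distributions (both contribute in 2-u steps):
  M: 0.2170818×0.7580 = 0.164548
  M+2: 0.2170818×0.2420 + 0.4323576×0.7580 = 0.380261
  M+4: 0.4323576×0.2420 + 0.2870394×0.7580 = 0.322206
  M+6: 0.2870394×0.2420 + 0.0635212×0.7580 = 0.117613
  M+8: 0.0635212×0.2420 = 0.015372
Scale to base peak (0.380261) = 100: 43.3 : 100.0 : 84.7 : 30.9 : 4.0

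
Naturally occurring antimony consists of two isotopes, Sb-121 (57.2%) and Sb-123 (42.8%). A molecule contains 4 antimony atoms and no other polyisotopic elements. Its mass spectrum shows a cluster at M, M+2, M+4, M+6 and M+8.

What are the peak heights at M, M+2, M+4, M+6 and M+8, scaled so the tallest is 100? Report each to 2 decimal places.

The 4 Sb atoms are independent, so intensities follow the terms of (0.572 + 0.428)^4.
P(M) = 0.572^4 = 0.107049
P(M+2) = 4 × 0.572^3 × 0.428^1 = 0.320400
P(M+4) = 6 × 0.572^2 × 0.428^2 = 0.359609
P(M+6) = 4 × 0.572^1 × 0.428^3 = 0.179385
P(M+8) = 0.428^4 = 0.033556
The M+4 peak is largest (0.359609); scaling to 100 gives 29.77 : 89.10 : 100.00 : 49.88 : 9.33.

29.77 : 89.10 : 100.00 : 49.88 : 9.33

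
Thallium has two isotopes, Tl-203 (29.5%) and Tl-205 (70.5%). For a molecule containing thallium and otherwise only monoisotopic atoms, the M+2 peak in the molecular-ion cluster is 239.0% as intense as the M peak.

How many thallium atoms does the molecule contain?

With n Tl atoms, P(M+2)/P(M) = C(n,1)·p^(n−1)q / p^n = n·q/p = n · 0.705/0.295.
n = 2.390 × 0.295/0.705 = 1.00 ≈ 1

1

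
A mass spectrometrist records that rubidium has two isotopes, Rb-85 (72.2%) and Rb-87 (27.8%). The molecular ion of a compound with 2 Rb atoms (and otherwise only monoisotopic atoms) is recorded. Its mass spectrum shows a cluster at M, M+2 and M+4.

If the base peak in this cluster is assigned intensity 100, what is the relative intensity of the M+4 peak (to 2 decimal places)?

14.83

Term probabilities: M 0.5213, M+2 0.4014, M+4 0.0773. Base peak = M.
P(M) = C(2,0) × 0.722^2 × 0.278^0 = 1 × 0.521284 × 1.0000 = 0.521284 (base)
P(M+4) = C(2,2) × 0.722^0 × 0.278^2 = 1 × 1.0000 × 0.077284 = 0.077284
Relative intensity = 0.077284 / 0.521284 × 100 = 14.83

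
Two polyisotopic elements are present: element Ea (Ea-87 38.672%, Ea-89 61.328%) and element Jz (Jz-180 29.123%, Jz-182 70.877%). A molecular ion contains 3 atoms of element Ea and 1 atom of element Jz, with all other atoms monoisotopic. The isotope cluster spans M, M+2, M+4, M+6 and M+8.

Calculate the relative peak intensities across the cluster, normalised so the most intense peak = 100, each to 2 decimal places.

Element Ea pattern (n=3): 0.05783489 : 0.27515241 : 0.43635051 : 0.23066219
Element Jz pattern (n=1): 0.29123 : 0.70877
Convolve the two distributions (both contribute in 2-u steps):
  M: 0.05783489×0.29123 = 0.016843
  M+2: 0.05783489×0.70877 + 0.27515241×0.29123 = 0.121124
  M+4: 0.27515241×0.70877 + 0.43635051×0.29123 = 0.322098
  M+6: 0.43635051×0.70877 + 0.23066219×0.29123 = 0.376448
  M+8: 0.23066219×0.70877 = 0.163486
Scale to base peak (0.376448) = 100: 4.47 : 32.18 : 85.56 : 100.00 : 43.43

4.47 : 32.18 : 85.56 : 100.00 : 43.43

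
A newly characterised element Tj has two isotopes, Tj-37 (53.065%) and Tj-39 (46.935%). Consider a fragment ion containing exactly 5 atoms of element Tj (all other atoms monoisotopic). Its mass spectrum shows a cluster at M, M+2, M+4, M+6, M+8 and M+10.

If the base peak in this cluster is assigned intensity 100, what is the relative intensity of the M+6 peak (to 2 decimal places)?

Term probabilities: M 0.0421, M+2 0.1861, M+4 0.3292, M+6 0.2911, M+8 0.1288, M+10 0.0228. Base peak = M+4.
P(M+4) = C(5,2) × 0.53065^3 × 0.46935^2 = 10 × 0.14942543 × 0.22028942 = 0.329168 (base)
P(M+6) = C(5,3) × 0.53065^2 × 0.46935^3 = 10 × 0.28158942 × 0.10339284 = 0.291143
Relative intensity = 0.291143 / 0.329168 × 100 = 88.45

88.45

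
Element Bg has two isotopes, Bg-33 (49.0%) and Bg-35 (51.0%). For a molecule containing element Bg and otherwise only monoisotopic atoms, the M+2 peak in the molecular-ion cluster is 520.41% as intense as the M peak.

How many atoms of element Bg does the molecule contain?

5

For n independent Bg atoms, I(M+2)/I(M) = n · (abundance Bg-35) / (abundance Bg-33) = n · 0.510/0.490.
n = 5.2041 × 0.490/0.510 = 5.00 ≈ 5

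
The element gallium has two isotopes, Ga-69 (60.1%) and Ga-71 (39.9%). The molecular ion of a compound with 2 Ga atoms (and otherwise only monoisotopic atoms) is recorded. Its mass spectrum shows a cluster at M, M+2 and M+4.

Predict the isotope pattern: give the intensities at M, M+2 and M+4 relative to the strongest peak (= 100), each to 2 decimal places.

Each Ga atom is independently Ga-69 (p = 0.601) or Ga-71 (q = 0.399); the cluster is the binomial expansion (p + q)^2.
P(M) = 0.601^2 = 0.361201
P(M+2) = 2 × 0.601^1 × 0.399^1 = 0.479598
P(M+4) = 0.399^2 = 0.159201
The M+2 peak is largest (0.479598); scaling to 100 gives 75.31 : 100.00 : 33.19.

75.31 : 100.00 : 33.19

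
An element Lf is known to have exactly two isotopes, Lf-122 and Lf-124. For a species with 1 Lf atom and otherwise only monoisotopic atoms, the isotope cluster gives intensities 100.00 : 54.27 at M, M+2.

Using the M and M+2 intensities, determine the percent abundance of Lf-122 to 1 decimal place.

Let p = fractional abundance of Lf-122. I(M+2)/I(M) = [C(1,1)·p^0·(1−p)] / p^1 = 1·(1−p)/p = 54.27/100.00 = 0.5427
(1−p)/p = 0.5427/1 = 0.5427  ⇒  p = 1/(1 + 0.5427) = 0.6482
Lf-122: 64.8%, Lf-124: 35.2%.

64.8%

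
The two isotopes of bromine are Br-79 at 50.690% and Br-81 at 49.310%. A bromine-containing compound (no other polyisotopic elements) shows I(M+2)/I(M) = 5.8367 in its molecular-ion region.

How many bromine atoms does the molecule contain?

6

With n Br atoms, P(M+2)/P(M) = C(n,1)·p^(n−1)q / p^n = n·q/p = n · 0.49310/0.50690.
n = 5.8367 × 0.50690/0.49310 = 6.00 ≈ 6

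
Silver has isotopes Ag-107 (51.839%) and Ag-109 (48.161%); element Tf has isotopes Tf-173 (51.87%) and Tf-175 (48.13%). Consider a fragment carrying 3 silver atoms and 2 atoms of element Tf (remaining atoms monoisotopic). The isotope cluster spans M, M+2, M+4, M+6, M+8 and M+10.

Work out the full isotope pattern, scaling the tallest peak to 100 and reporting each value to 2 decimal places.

Silver pattern (n=3): 0.13930601 : 0.38826655 : 0.36071887 : 0.11170857
Element Tf pattern (n=2): 0.26904969 : 0.49930062 : 0.23164969
Convolve the two distributions (both contribute in 2-u steps):
  M: 0.13930601×0.26904969 = 0.037480
  M+2: 0.13930601×0.49930062 + 0.38826655×0.26904969 = 0.174019
  M+4: 0.13930601×0.23164969 + 0.38826655×0.49930062 + 0.36071887×0.26904969 = 0.323183
  M+6: 0.38826655×0.23164969 + 0.36071887×0.49930062 + 0.11170857×0.26904969 = 0.300104
  M+8: 0.36071887×0.23164969 + 0.11170857×0.49930062 = 0.139337
  M+10: 0.11170857×0.23164969 = 0.025877
Scale to base peak (0.323183) = 100: 11.60 : 53.85 : 100.00 : 92.86 : 43.11 : 8.01

11.60 : 53.85 : 100.00 : 92.86 : 43.11 : 8.01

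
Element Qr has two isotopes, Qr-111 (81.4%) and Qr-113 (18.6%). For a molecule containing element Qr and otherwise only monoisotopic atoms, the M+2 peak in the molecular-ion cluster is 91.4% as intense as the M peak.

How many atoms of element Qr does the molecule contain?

4

With n Qr atoms, P(M+2)/P(M) = C(n,1)·p^(n−1)q / p^n = n·q/p = n · 0.186/0.814.
n = 0.914 × 0.814/0.186 = 4.00 ≈ 4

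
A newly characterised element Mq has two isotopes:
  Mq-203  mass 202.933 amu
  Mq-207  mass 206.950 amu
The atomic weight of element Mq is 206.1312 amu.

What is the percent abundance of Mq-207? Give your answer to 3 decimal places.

With x = fraction of Mq-203 (so Mq-207 is 1 − x):
202.933·x + 206.950·(1 − x) = 206.1312
(202.933 − 206.950)·x = 206.1312 − 206.950
x = -0.8188 / -4.017 = 0.20383 → 20.383% Mq-203, 79.617% Mq-207.

79.617%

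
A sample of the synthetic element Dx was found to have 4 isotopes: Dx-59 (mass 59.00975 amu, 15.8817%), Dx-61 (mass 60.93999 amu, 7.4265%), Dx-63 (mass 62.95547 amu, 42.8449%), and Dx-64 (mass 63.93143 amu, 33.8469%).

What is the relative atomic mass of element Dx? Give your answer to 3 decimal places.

Weight each isotope mass by its fractional abundance: 0.158817 × 59.00975 + 0.074265 × 60.93999 + 0.428449 × 62.95547 + 0.338469 × 63.93143
= 9.371751 + 4.525708 + 26.973208 + 21.638807 = 62.509474 amu

62.509 amu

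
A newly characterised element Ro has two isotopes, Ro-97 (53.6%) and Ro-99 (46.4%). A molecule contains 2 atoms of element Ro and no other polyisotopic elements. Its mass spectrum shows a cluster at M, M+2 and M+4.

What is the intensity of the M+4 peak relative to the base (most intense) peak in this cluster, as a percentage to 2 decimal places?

Binomial terms of (0.536 + 0.464)^2: M 0.2873, M+2 0.4974, M+4 0.2153 → M+2 is the base peak.
P(M+2) = C(2,1) × 0.536^1 × 0.464^1 = 2 × 0.5360 × 0.4640 = 0.497408 (base)
P(M+4) = C(2,2) × 0.536^0 × 0.464^2 = 1 × 1.0000 × 0.215296 = 0.215296
Relative intensity = 0.215296 / 0.497408 × 100 = 43.28

43.28%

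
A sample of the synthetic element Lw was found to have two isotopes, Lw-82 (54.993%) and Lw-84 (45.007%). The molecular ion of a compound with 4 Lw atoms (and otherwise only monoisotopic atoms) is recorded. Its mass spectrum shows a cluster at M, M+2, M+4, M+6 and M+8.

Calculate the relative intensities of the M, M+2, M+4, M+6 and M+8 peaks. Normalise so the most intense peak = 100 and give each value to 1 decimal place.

Each Lw atom is independently Lw-82 (p = 0.54993) or Lw-84 (q = 0.45007); the cluster is the binomial expansion (p + q)^4.
P(M) = 0.54993^4 = 0.091460
P(M+2) = 4 × 0.54993^3 × 0.45007^1 = 0.299407
P(M+4) = 6 × 0.54993^2 × 0.45007^2 = 0.367558
P(M+6) = 4 × 0.54993^1 × 0.45007^3 = 0.200543
P(M+8) = 0.45007^4 = 0.041032
The M+4 peak is largest (0.367558); scaling to 100 gives 24.9 : 81.5 : 100.0 : 54.6 : 11.2.

24.9 : 81.5 : 100.0 : 54.6 : 11.2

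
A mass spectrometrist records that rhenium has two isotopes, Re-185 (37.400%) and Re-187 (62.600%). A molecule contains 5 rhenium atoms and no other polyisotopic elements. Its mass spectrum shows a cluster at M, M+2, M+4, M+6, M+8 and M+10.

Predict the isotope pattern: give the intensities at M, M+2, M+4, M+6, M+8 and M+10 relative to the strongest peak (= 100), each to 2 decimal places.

The 5 Re atoms are independent, so intensities follow the terms of (0.37400 + 0.62600)^5.
P(M) = 0.37400^5 = 0.007317
P(M+2) = 5 × 0.37400^4 × 0.62600^1 = 0.061239
P(M+4) = 10 × 0.37400^3 × 0.62600^2 = 0.205005
P(M+6) = 10 × 0.37400^2 × 0.62600^3 = 0.343136
P(M+8) = 5 × 0.37400^1 × 0.62600^4 = 0.287170
P(M+10) = 0.62600^5 = 0.096133
The M+6 peak is largest (0.343136); scaling to 100 gives 2.13 : 17.85 : 59.74 : 100.00 : 83.69 : 28.02.

2.13 : 17.85 : 59.74 : 100.00 : 83.69 : 28.02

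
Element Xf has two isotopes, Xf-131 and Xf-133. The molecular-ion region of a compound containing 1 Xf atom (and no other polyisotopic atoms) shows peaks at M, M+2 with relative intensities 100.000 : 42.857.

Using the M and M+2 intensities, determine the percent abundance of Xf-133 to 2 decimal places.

Write p for the Xf-131 fraction. I(M+2)/I(M) = [C(1,1)·p^0·(1−p)] / p^1 = 1·(1−p)/p = 42.857/100.000 = 0.4286
(1−p)/p = 0.4286/1 = 0.4286  ⇒  p = 1/(1 + 0.4286) = 0.7000
Xf-131: 70.00%, Xf-133: 30.00%.

30.00%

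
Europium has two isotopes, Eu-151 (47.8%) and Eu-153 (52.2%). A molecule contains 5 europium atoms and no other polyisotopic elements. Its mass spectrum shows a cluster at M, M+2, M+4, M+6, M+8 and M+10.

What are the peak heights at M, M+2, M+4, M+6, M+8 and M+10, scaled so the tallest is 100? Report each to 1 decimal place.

Each Eu atom is independently Eu-151 (p = 0.478) or Eu-153 (q = 0.522); the cluster is the binomial expansion (p + q)^5.
P(M) = 0.478^5 = 0.024954
P(M+2) = 5 × 0.478^4 × 0.522^1 = 0.136255
P(M+4) = 10 × 0.478^3 × 0.522^2 = 0.297594
P(M+6) = 10 × 0.478^2 × 0.522^3 = 0.324988
P(M+8) = 5 × 0.478^1 × 0.522^4 = 0.177452
P(M+10) = 0.522^5 = 0.038757
The M+6 peak is largest (0.324988); scaling to 100 gives 7.7 : 41.9 : 91.6 : 100.0 : 54.6 : 11.9.

7.7 : 41.9 : 91.6 : 100.0 : 54.6 : 11.9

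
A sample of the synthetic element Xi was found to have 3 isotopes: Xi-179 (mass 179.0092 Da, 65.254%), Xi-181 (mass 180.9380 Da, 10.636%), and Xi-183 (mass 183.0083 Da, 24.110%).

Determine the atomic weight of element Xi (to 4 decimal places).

180.1785 Da

Average mass = Σ (abundance × isotope mass) = 0.65254 × 179.0092 + 0.10636 × 180.9380 + 0.24110 × 183.0083
= 116.81066 + 19.24457 + 44.12330 = 180.17853 Da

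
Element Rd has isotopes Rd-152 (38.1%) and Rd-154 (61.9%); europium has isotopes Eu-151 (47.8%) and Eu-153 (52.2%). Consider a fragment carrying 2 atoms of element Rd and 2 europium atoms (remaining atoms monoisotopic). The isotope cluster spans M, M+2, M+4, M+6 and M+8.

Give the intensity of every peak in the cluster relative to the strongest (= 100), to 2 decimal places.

9.15 : 49.72 : 100.00 : 88.21 : 28.80

Element Rd pattern (n=2): 0.145161 : 0.471678 : 0.383161
Europium pattern (n=2): 0.228484 : 0.499032 : 0.272484
Convolve the two distributions (both contribute in 2-u steps):
  M: 0.145161×0.228484 = 0.033167
  M+2: 0.145161×0.499032 + 0.471678×0.228484 = 0.180211
  M+4: 0.145161×0.272484 + 0.471678×0.499032 + 0.383161×0.228484 = 0.362483
  M+6: 0.471678×0.272484 + 0.383161×0.499032 = 0.319734
  M+8: 0.383161×0.272484 = 0.104405
Scale to base peak (0.362483) = 100: 9.15 : 49.72 : 100.00 : 88.21 : 28.80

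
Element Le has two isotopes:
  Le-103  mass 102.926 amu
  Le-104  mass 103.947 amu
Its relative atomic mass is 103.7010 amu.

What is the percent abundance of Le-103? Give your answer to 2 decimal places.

24.09%

Let x be the fractional abundance of Le-103; then Le-104 has abundance 1 − x.
102.926·x + 103.947·(1 − x) = 103.7010
(102.926 − 103.947)·x = 103.7010 − 103.947
x = -0.2460 / -1.021 = 0.24094 → 24.09% Le-103, 75.91% Le-104.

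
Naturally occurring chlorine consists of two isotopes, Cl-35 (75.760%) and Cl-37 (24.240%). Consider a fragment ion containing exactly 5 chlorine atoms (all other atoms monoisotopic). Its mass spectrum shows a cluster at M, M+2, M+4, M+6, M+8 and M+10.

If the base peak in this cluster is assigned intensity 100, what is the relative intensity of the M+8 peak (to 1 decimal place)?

Binomial terms of (0.75760 + 0.24240)^5: M 0.2496, M+2 0.3993, M+4 0.2555, M+6 0.0817, M+8 0.0131, M+10 0.0008 → M+2 is the base peak.
P(M+2) = C(5,1) × 0.75760^4 × 0.24240^1 = 5 × 0.32942751 × 0.2424 = 0.399266 (base)
P(M+8) = C(5,4) × 0.75760^1 × 0.24240^4 = 5 × 0.7576 × 0.00345247 = 0.013078
Relative intensity = 0.013078 / 0.399266 × 100 = 3.3

3.3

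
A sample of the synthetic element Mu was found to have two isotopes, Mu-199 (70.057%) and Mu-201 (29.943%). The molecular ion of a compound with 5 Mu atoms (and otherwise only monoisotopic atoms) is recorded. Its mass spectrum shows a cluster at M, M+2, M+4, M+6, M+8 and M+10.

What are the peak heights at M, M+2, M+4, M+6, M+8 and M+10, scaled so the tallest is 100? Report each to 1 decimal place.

46.8 : 100.0 : 85.5 : 36.5 : 7.8 : 0.7

The 5 Mu atoms are independent, so intensities follow the terms of (0.70057 + 0.29943)^5.
P(M) = 0.70057^5 = 0.168755
P(M+2) = 5 × 0.70057^4 × 0.29943^1 = 0.360638
P(M+4) = 10 × 0.70057^3 × 0.29943^2 = 0.308280
P(M+6) = 10 × 0.70057^2 × 0.29943^3 = 0.131762
P(M+8) = 5 × 0.70057^1 × 0.29943^4 = 0.028158
P(M+10) = 0.29943^5 = 0.002407
The M+2 peak is largest (0.360638); scaling to 100 gives 46.8 : 100.0 : 85.5 : 36.5 : 7.8 : 0.7.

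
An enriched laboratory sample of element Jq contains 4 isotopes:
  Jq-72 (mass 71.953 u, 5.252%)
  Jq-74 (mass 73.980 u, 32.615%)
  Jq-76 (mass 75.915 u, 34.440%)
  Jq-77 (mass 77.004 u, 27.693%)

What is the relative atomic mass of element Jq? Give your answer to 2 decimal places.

Weight each isotope mass by its fractional abundance: 0.05252 × 71.953 + 0.32615 × 73.980 + 0.34440 × 75.915 + 0.27693 × 77.004
= 3.7790 + 24.1286 + 26.1451 + 21.3247 = 75.3774 u

75.38 u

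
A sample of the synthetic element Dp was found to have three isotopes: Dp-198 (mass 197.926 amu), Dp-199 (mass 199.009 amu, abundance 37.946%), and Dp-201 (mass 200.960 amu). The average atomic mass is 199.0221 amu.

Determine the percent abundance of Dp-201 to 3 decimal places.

Let x and y be the fractions of Dp-198 and Dp-201. Then x + y = 1 − 0.37946 = 0.62054 and 197.926x + 200.960y = 199.0221 − 0.37946×199.009 = 123.50614486.
Substituting: 197.926x + 200.960(0.62054 − x) = 123.50614486
(197.926 − 200.960)x = -1.19757354  ⇒  x = 0.39472, y = 0.22582
Dp-198: 39.472%, Dp-201: 22.582%.

22.582%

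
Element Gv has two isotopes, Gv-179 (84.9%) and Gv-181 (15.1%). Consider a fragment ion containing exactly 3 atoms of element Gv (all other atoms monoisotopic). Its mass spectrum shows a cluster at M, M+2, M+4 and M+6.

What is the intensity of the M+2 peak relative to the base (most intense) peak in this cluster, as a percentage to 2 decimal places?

(0.849 + 0.151)^3 gives M 0.6120, M+2 0.3265, M+4 0.0581, M+6 0.0034; the largest is M.
P(M) = C(3,0) × 0.849^3 × 0.151^0 = 1 × 0.61196005 × 1.0000 = 0.611960 (base)
P(M+2) = C(3,1) × 0.849^2 × 0.151^1 = 3 × 0.720801 × 0.1510 = 0.326523
Relative intensity = 0.326523 / 0.611960 × 100 = 53.36

53.36%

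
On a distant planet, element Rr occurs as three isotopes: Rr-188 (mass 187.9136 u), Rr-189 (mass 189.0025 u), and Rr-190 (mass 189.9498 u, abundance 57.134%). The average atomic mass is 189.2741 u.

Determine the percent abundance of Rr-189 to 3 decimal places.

18.104%

Let x and y be the fractions of Rr-188 and Rr-189. Then x + y = 1 − 0.57134 = 0.42866 and 187.9136x + 189.0025y = 189.2741 − 0.57134×189.9498 = 80.748181268.
Substituting: 187.9136x + 189.0025(0.42866 − x) = 80.748181268
(187.9136 − 189.0025)x = -0.269630382  ⇒  x = 0.24762, y = 0.18104
Rr-188: 24.762%, Rr-189: 18.104%.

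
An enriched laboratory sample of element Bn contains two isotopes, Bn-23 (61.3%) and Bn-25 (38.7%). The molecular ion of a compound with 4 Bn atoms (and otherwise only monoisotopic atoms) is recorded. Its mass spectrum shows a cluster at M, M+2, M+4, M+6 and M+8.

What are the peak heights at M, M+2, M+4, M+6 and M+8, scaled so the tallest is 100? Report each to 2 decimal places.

39.60 : 100.00 : 94.70 : 39.86 : 6.29

Expanding (0.613 + 0.387)^4:
P(M) = 0.613^4 = 0.141202
P(M+2) = 4 × 0.613^3 × 0.387^1 = 0.356576
P(M+4) = 6 × 0.613^2 × 0.387^2 = 0.337671
P(M+6) = 4 × 0.613^1 × 0.387^3 = 0.142119
P(M+8) = 0.387^4 = 0.022431
The M+2 peak is largest (0.356576); scaling to 100 gives 39.60 : 100.00 : 94.70 : 39.86 : 6.29.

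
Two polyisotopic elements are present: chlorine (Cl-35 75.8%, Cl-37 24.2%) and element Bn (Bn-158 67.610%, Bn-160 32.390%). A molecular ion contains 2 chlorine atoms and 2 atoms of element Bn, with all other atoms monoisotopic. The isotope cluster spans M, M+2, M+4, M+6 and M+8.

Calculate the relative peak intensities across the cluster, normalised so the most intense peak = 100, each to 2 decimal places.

Chlorine pattern (n=2): 0.574564 : 0.366872 : 0.058564
Element Bn pattern (n=2): 0.45711121 : 0.43797758 : 0.10491121
Convolve the two distributions (both contribute in 2-u steps):
  M: 0.574564×0.45711121 = 0.262640
  M+2: 0.574564×0.43797758 + 0.366872×0.45711121 = 0.419347
  M+4: 0.574564×0.10491121 + 0.366872×0.43797758 + 0.058564×0.45711121 = 0.247730
  M+6: 0.366872×0.10491121 + 0.058564×0.43797758 = 0.064139
  M+8: 0.058564×0.10491121 = 0.006144
Scale to base peak (0.419347) = 100: 62.63 : 100.00 : 59.08 : 15.29 : 1.47

62.63 : 100.00 : 59.08 : 15.29 : 1.47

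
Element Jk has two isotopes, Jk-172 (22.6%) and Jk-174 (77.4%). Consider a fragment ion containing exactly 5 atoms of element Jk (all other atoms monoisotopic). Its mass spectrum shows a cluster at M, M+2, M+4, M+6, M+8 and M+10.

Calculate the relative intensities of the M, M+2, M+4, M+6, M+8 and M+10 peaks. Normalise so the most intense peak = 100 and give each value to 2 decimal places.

The 5 Jk atoms are independent, so intensities follow the terms of (0.226 + 0.774)^5.
P(M) = 0.226^5 = 0.000590
P(M+2) = 5 × 0.226^4 × 0.774^1 = 0.010096
P(M+4) = 10 × 0.226^3 × 0.774^2 = 0.069152
P(M+6) = 10 × 0.226^2 × 0.774^3 = 0.236832
P(M+8) = 5 × 0.226^1 × 0.774^4 = 0.405548
P(M+10) = 0.774^5 = 0.277782
The M+8 peak is largest (0.405548); scaling to 100 gives 0.15 : 2.49 : 17.05 : 58.40 : 100.00 : 68.50.

0.15 : 2.49 : 17.05 : 58.40 : 100.00 : 68.50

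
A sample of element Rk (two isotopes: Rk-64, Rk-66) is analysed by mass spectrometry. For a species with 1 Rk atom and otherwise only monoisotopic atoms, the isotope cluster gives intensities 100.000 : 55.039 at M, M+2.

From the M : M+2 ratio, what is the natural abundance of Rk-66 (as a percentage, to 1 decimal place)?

35.5%

If p is the fraction of Rk that is Rk-64, then I(M+2)/I(M) = [C(1,1)·p^0·(1−p)] / p^1 = 1·(1−p)/p = 55.039/100.000 = 0.5504
(1−p)/p = 0.5504/1 = 0.5504  ⇒  p = 1/(1 + 0.5504) = 0.6450
Rk-64: 64.5%, Rk-66: 35.5%.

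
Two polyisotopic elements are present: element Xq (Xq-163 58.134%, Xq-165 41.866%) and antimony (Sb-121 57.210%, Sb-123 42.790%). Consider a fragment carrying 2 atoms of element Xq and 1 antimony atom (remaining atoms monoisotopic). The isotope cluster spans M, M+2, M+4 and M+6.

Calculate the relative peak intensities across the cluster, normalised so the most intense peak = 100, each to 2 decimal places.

Element Xq pattern (n=2): 0.3379562 : 0.48676761 : 0.1752762
Antimony pattern (n=1): 0.5721 : 0.4279
Convolve the two distributions (both contribute in 2-u steps):
  M: 0.3379562×0.5721 = 0.193345
  M+2: 0.3379562×0.4279 + 0.48676761×0.5721 = 0.423091
  M+4: 0.48676761×0.4279 + 0.1752762×0.5721 = 0.308563
  M+6: 0.1752762×0.4279 = 0.075001
Scale to base peak (0.423091) = 100: 45.70 : 100.00 : 72.93 : 17.73

45.70 : 100.00 : 72.93 : 17.73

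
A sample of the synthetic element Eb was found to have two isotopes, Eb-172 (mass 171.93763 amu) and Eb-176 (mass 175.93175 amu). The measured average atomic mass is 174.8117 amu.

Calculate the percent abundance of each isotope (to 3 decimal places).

Eb-172: 28.042%, Eb-176: 71.958%

Let x be the fractional abundance of Eb-172; then Eb-176 has abundance 1 − x.
171.93763·x + 175.93175·(1 − x) = 174.8117
(171.93763 − 175.93175)·x = 174.8117 − 175.93175
x = -1.12005 / -3.99412 = 0.28042 → 28.042% Eb-172, 71.958% Eb-176.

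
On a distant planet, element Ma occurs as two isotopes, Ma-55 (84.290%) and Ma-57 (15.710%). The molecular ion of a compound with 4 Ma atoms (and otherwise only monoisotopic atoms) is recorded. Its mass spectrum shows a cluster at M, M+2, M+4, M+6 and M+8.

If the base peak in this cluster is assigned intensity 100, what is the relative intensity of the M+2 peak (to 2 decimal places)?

(0.84290 + 0.15710)^4 gives M 0.5048, M+2 0.3763, M+4 0.1052, M+6 0.0131, M+8 0.0006; the largest is M.
P(M) = C(4,0) × 0.84290^4 × 0.15710^0 = 1 × 0.50478241 × 1.0000 = 0.504782 (base)
P(M+2) = C(4,1) × 0.84290^3 × 0.15710^1 = 4 × 0.59886394 × 0.1571 = 0.376326
Relative intensity = 0.376326 / 0.504782 × 100 = 74.55

74.55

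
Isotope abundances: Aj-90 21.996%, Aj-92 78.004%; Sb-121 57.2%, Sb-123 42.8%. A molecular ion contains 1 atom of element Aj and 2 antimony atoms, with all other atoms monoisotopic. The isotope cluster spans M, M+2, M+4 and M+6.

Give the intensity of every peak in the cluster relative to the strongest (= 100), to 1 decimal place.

Element Aj pattern (n=1): 0.21996 : 0.78004
Antimony pattern (n=2): 0.327184 : 0.489632 : 0.183184
Convolve the two distributions (both contribute in 2-u steps):
  M: 0.21996×0.327184 = 0.071967
  M+2: 0.21996×0.489632 + 0.78004×0.327184 = 0.362916
  M+4: 0.21996×0.183184 + 0.78004×0.489632 = 0.422226
  M+6: 0.78004×0.183184 = 0.142891
Scale to base peak (0.422226) = 100: 17.0 : 86.0 : 100.0 : 33.8

17.0 : 86.0 : 100.0 : 33.8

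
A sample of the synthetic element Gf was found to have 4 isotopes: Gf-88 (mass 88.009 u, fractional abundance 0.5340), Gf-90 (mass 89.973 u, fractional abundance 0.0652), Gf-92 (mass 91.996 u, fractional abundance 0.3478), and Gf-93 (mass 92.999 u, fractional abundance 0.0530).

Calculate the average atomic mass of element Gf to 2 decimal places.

Average mass = Σ (abundance × isotope mass) = 0.5340 × 88.009 + 0.0652 × 89.973 + 0.3478 × 91.996 + 0.0530 × 92.999
= 46.9968 + 5.8662 + 31.9962 + 4.9289 = 89.7881 u

89.79 u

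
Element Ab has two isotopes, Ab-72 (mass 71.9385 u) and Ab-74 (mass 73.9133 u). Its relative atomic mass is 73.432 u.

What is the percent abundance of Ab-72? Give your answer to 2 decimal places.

24.37%

With x = fraction of Ab-72 (so Ab-74 is 1 − x):
71.9385·x + 73.9133·(1 − x) = 73.432
(71.9385 − 73.9133)·x = 73.432 − 73.9133
x = -0.4813 / -1.9748 = 0.24372 → 24.37% Ab-72, 75.63% Ab-74.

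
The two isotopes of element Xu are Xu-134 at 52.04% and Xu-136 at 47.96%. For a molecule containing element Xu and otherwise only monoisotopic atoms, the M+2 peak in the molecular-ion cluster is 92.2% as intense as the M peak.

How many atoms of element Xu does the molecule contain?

For n independent Xu atoms, I(M+2)/I(M) = n · (abundance Xu-136) / (abundance Xu-134) = n · 0.4796/0.5204.
n = 0.922 × 0.5204/0.4796 = 1.00 ≈ 1

1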